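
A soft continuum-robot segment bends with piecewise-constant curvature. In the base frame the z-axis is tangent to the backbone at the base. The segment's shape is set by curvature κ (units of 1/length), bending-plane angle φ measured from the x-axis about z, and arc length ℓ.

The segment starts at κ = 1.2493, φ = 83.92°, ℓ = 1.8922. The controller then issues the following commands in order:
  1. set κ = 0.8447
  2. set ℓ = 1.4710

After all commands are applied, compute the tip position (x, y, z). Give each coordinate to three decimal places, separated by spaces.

0.085 0.798 1.121

initial: κ=1.2493, φ=83.92°, ℓ=1.8922
cmd 1: set κ=0.8447 → (κ,φ,ℓ)=(0.8447,83.92°,1.8922) → tip=(0.1288,1.2096,1.1834)
cmd 2: set ℓ=1.4710 → (κ,φ,ℓ)=(0.8447,83.92°,1.4710) → tip=(0.0850,0.7977,1.1206)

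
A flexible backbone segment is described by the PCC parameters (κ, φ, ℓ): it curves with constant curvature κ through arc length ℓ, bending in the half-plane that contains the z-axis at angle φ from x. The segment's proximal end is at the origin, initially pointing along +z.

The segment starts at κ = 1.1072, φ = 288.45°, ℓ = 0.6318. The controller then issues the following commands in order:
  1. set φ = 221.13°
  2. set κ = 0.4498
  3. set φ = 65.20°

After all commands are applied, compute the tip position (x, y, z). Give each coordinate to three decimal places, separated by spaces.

0.037 0.081 0.623

initial: κ=1.1072, φ=288.45°, ℓ=0.6318
cmd 1: set φ=221.13° → (κ,φ,ℓ)=(1.1072,221.13°,0.6318) → tip=(-0.1598,-0.1395,0.5815)
cmd 2: set κ=0.4498 → (κ,φ,ℓ)=(0.4498,221.13°,0.6318) → tip=(-0.0672,-0.0587,0.6233)
cmd 3: set φ=65.20° → (κ,φ,ℓ)=(0.4498,65.20°,0.6318) → tip=(0.0374,0.0809,0.6233)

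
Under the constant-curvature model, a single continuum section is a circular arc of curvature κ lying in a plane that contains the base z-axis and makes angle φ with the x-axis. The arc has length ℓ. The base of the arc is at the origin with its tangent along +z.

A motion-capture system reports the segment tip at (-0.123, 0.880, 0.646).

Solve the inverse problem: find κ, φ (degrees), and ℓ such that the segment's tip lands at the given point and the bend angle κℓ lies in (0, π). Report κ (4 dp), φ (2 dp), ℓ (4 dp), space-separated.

1.4725 97.96 1.2797

ρ = √(x²+y²) = √(-0.123² + 0.880²) = 0.88855
φ = atan2(y, x) mod 360° = atan2(0.880, -0.123) = 97.9568°
|p|² = ρ² + z² = 0.88855² + 0.646² = 1.20684
κ = 2ρ / |p|² = 2×0.88855 / 1.20684 = 1.47252
θ = 2·atan2(ρ, z) = 2·atan2(0.88855, 0.646) = 1.88433 rad
ℓ = θ/κ = 1.88433/1.47252 = 1.27966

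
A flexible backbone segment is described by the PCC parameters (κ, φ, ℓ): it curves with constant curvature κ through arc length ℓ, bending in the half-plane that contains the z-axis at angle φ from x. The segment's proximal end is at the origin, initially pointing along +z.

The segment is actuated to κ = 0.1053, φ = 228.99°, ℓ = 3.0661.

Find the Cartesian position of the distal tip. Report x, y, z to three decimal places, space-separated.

-0.322 -0.370 3.013

θ = κ·ℓ = 0.1053 × 3.0661 = 0.32286 rad
ρ = (1 − cos θ)/κ = (1 − 0.94833)/0.1053 = 0.49068
z = sin θ / κ = 0.31728/0.1053 = 3.01311
x = ρ cos φ = 0.49068 × cos(228.99°) = -0.32198
y = ρ sin φ = 0.49068 × sin(228.99°) = -0.37026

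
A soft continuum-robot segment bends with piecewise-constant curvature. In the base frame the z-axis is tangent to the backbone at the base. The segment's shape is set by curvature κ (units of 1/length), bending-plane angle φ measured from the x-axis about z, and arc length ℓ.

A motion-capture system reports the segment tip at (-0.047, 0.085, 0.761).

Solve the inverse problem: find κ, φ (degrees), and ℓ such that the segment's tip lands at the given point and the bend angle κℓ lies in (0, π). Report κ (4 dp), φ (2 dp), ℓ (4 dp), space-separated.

0.3301 118.94 0.7692

ρ = √(x²+y²) = √(-0.047² + 0.085²) = 0.09713
φ = atan2(y, x) mod 360° = atan2(0.085, -0.047) = 118.9400°
|p|² = ρ² + z² = 0.09713² + 0.761² = 0.58856
κ = 2ρ / |p|² = 2×0.09713 / 0.58856 = 0.33006
θ = 2·atan2(ρ, z) = 2·atan2(0.09713, 0.761) = 0.25389 rad
ℓ = θ/κ = 0.25389/0.33006 = 0.76924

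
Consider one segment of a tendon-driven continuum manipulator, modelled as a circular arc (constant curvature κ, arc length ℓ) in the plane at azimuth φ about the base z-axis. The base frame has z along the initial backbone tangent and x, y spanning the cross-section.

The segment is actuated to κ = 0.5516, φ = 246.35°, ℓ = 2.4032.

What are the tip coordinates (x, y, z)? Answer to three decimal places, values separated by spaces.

-0.551 -1.258 1.759

θ = κ·ℓ = 0.5516 × 2.4032 = 1.32561 rad
ρ = (1 − cos θ)/κ = (1 − 0.24274)/0.5516 = 1.37284
z = sin θ / κ = 0.97009/0.5516 = 1.75869
x = ρ cos φ = 1.37284 × cos(246.35°) = -0.55071
y = ρ sin φ = 1.37284 × sin(246.35°) = -1.25754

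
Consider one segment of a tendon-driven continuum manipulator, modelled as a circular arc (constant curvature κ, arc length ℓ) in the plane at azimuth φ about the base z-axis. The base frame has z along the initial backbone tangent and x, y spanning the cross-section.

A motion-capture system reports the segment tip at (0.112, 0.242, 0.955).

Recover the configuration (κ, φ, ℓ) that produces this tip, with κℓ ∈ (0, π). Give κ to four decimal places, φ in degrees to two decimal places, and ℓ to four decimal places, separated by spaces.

ρ = √(x²+y²) = √(0.112² + 0.242²) = 0.26666
φ = atan2(y, x) mod 360° = atan2(0.242, 0.112) = 65.1648°
|p|² = ρ² + z² = 0.26666² + 0.955² = 0.98313
κ = 2ρ / |p|² = 2×0.26666 / 0.98313 = 0.54247
θ = 2·atan2(ρ, z) = 2·atan2(0.26666, 0.955) = 0.54458 rad
ℓ = θ/κ = 0.54458/0.54247 = 1.00389

0.5425 65.16 1.0039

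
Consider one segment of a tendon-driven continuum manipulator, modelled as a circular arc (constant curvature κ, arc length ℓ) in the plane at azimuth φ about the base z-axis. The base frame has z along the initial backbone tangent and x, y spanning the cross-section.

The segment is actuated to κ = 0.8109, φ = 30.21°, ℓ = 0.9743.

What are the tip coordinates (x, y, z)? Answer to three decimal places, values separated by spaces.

θ = κ·ℓ = 0.8109 × 0.9743 = 0.79006 rad
ρ = (1 − cos θ)/κ = (1 − 0.70380)/0.8109 = 0.36527
z = sin θ / κ = 0.71040/0.8109 = 0.87606
x = ρ cos φ = 0.36527 × cos(30.21°) = 0.31566
y = ρ sin φ = 0.36527 × sin(30.21°) = 0.18379

0.316 0.184 0.876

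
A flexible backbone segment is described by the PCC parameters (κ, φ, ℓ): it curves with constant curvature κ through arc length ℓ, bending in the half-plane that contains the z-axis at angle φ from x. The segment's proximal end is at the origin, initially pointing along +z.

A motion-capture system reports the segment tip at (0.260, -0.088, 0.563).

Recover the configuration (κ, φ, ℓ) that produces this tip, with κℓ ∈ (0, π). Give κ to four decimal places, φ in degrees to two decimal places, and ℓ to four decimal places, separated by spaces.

1.3993 341.30 0.6484

ρ = √(x²+y²) = √(0.260² + -0.088²) = 0.27449
φ = atan2(y, x) mod 360° = atan2(-0.088, 0.260) = 341.3010°
|p|² = ρ² + z² = 0.27449² + 0.563² = 0.39231
κ = 2ρ / |p|² = 2×0.27449 / 0.39231 = 1.39933
θ = 2·atan2(ρ, z) = 2·atan2(0.27449, 0.563) = 0.90727 rad
ℓ = θ/κ = 0.90727/1.39933 = 0.64836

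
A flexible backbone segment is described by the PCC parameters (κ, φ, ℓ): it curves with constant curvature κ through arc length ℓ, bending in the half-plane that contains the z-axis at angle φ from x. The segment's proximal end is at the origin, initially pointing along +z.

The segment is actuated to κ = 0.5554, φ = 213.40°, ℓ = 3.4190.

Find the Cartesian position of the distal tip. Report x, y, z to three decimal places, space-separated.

-1.988 -1.311 1.704

θ = κ·ℓ = 0.5554 × 3.4190 = 1.89891 rad
ρ = (1 − cos θ)/κ = (1 − -0.32226)/0.5554 = 2.38074
z = sin θ / κ = 0.94665/0.5554 = 1.70445
x = ρ cos φ = 2.38074 × cos(213.40°) = -1.98755
y = ρ sin φ = 2.38074 × sin(213.40°) = -1.31055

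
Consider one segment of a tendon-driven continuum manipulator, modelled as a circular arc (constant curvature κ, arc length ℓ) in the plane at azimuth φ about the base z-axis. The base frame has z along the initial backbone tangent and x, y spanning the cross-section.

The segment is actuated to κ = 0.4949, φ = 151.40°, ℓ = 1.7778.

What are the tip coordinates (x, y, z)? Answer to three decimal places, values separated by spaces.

θ = κ·ℓ = 0.4949 × 1.7778 = 0.87983 rad
ρ = (1 − cos θ)/κ = (1 − 0.63728)/0.4949 = 0.73292
z = sin θ / κ = 0.77063/0.4949 = 1.55715
x = ρ cos φ = 0.73292 × cos(151.40°) = -0.64349
y = ρ sin φ = 0.73292 × sin(151.40°) = 0.35084

-0.643 0.351 1.557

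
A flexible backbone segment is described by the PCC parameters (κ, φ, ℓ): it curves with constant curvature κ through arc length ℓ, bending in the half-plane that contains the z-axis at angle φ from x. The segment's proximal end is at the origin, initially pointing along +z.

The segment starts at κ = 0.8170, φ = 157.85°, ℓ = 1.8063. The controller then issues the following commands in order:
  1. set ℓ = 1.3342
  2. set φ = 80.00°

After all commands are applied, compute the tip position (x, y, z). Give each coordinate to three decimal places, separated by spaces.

initial: κ=0.8170, φ=157.85°, ℓ=1.8063
cmd 1: set ℓ=1.3342 → (κ,φ,ℓ)=(0.8170,157.85°,1.3342) → tip=(-0.6094,0.2481,1.0852)
cmd 2: set φ=80.00° → (κ,φ,ℓ)=(0.8170,80.00°,1.3342) → tip=(0.1143,0.6480,1.0852)

0.114 0.648 1.085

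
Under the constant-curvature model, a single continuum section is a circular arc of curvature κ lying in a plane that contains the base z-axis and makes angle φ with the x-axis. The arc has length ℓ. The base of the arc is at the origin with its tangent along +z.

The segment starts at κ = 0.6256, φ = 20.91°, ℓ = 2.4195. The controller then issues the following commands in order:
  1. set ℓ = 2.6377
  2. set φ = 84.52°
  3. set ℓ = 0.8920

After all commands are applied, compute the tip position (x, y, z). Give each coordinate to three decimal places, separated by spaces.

initial: κ=0.6256, φ=20.91°, ℓ=2.4195
cmd 1: set ℓ=2.6377 → (κ,φ,ℓ)=(0.6256,20.91°,2.6377) → tip=(1.6116,0.6157,1.5934)
cmd 2: set φ=84.52° → (κ,φ,ℓ)=(0.6256,84.52°,2.6377) → tip=(0.1648,1.7173,1.5934)
cmd 3: set ℓ=0.8920 → (κ,φ,ℓ)=(0.6256,84.52°,0.8920) → tip=(0.0232,0.2414,0.8464)

0.023 0.241 0.846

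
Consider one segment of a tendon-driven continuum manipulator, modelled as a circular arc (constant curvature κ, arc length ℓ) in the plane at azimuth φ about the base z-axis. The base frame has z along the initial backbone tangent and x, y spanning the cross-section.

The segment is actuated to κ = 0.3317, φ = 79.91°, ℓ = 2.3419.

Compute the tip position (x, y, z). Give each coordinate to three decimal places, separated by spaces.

0.152 0.851 2.113

θ = κ·ℓ = 0.3317 × 2.3419 = 0.77681 rad
ρ = (1 − cos θ)/κ = (1 − 0.71315)/0.3317 = 0.86477
z = sin θ / κ = 0.70101/0.3317 = 2.11338
x = ρ cos φ = 0.86477 × cos(79.91°) = 0.15150
y = ρ sin φ = 0.86477 × sin(79.91°) = 0.85140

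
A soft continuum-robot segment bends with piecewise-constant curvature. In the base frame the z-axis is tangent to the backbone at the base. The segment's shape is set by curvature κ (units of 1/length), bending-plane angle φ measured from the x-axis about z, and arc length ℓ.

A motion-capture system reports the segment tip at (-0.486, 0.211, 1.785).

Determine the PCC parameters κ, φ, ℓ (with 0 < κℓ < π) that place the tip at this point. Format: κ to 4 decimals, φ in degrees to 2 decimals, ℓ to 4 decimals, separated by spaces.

0.3056 156.53 1.8881

ρ = √(x²+y²) = √(-0.486² + 0.211²) = 0.52983
φ = atan2(y, x) mod 360° = atan2(0.211, -0.486) = 156.5316°
|p|² = ρ² + z² = 0.52983² + 1.785² = 3.46694
κ = 2ρ / |p|² = 2×0.52983 / 3.46694 = 0.30565
θ = 2·atan2(ρ, z) = 2·atan2(0.52983, 1.785) = 0.57708 rad
ℓ = θ/κ = 0.57708/0.30565 = 1.88806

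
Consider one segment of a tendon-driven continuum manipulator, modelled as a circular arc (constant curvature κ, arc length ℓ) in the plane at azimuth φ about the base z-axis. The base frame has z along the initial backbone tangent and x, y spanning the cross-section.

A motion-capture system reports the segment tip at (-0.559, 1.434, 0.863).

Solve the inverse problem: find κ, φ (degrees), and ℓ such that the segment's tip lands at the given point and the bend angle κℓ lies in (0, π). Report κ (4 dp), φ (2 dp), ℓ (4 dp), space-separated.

ρ = √(x²+y²) = √(-0.559² + 1.434²) = 1.53910
φ = atan2(y, x) mod 360° = atan2(1.434, -0.559) = 111.2968°
|p|² = ρ² + z² = 1.53910² + 0.863² = 3.11361
κ = 2ρ / |p|² = 2×1.53910 / 3.11361 = 0.98863
θ = 2·atan2(ρ, z) = 2·atan2(1.53910, 0.863) = 2.11953 rad
ℓ = θ/κ = 2.11953/0.98863 = 2.14390

0.9886 111.30 2.1439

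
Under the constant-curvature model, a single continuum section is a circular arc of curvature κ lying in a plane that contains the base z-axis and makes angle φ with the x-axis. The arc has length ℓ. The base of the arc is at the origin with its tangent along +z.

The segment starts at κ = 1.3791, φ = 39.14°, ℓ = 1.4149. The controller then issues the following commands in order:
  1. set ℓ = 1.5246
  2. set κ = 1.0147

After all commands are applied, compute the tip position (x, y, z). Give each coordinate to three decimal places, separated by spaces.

initial: κ=1.3791, φ=39.14°, ℓ=1.4149
cmd 1: set ℓ=1.5246 → (κ,φ,ℓ)=(1.3791,39.14°,1.5246) → tip=(0.8476,0.6898,0.6250)
cmd 2: set κ=1.0147 → (κ,φ,ℓ)=(1.0147,39.14°,1.5246) → tip=(0.7462,0.6073,0.9852)

0.746 0.607 0.985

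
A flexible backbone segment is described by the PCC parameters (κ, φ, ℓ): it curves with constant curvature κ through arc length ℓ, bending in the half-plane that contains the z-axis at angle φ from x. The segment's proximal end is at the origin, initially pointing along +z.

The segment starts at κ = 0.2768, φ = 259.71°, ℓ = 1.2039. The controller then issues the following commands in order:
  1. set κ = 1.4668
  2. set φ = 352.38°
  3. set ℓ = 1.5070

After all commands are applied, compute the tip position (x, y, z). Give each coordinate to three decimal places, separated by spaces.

initial: κ=0.2768, φ=259.71°, ℓ=1.2039
cmd 1: set κ=1.4668 → (κ,φ,ℓ)=(1.4668,259.71°,1.2039) → tip=(-0.1454,-0.8008,0.6688)
cmd 2: set φ=352.38° → (κ,φ,ℓ)=(1.4668,352.38°,1.2039) → tip=(0.8067,-0.1079,0.6688)
cmd 3: set ℓ=1.5070 → (κ,φ,ℓ)=(1.4668,352.38°,1.5070) → tip=(1.0791,-0.1444,0.5470)

1.079 -0.144 0.547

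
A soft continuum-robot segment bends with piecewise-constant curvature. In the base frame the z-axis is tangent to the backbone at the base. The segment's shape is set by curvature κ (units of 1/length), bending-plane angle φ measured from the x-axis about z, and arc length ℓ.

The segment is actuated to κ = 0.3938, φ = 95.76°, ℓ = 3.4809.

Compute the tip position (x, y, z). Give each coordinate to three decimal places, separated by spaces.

θ = κ·ℓ = 0.3938 × 3.4809 = 1.37078 rad
ρ = (1 − cos θ)/κ = (1 − 0.19869)/0.3938 = 2.03482
z = sin θ / κ = 0.98006/0.3938 = 2.48873
x = ρ cos φ = 2.03482 × cos(95.76°) = -0.20422
y = ρ sin φ = 2.03482 × sin(95.76°) = 2.02455

-0.204 2.025 2.489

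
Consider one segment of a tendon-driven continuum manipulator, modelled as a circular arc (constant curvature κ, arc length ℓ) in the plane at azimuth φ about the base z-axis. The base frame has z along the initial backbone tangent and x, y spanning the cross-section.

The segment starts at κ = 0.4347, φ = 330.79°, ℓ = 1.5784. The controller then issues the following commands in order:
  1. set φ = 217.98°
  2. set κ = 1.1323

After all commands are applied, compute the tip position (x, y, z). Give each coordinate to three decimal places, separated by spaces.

initial: κ=0.4347, φ=330.79°, ℓ=1.5784
cmd 1: set φ=217.98° → (κ,φ,ℓ)=(0.4347,217.98°,1.5784) → tip=(-0.4103,-0.3204,1.4574)
cmd 2: set κ=1.1323 → (κ,φ,ℓ)=(1.1323,217.98°,1.5784) → tip=(-0.8456,-0.6602,0.8626)

-0.846 -0.660 0.863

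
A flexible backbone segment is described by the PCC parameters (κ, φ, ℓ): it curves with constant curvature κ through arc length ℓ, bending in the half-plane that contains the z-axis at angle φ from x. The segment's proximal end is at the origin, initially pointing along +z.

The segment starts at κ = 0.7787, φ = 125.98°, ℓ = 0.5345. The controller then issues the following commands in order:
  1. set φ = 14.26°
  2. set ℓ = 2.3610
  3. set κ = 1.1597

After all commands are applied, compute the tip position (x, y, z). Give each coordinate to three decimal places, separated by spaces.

1.604 0.408 0.339

initial: κ=0.7787, φ=125.98°, ℓ=0.5345
cmd 1: set φ=14.26° → (κ,φ,ℓ)=(0.7787,14.26°,0.5345) → tip=(0.1063,0.0270,0.5192)
cmd 2: set ℓ=2.3610 → (κ,φ,ℓ)=(0.7787,14.26°,2.3610) → tip=(1.5739,0.4000,1.2384)
cmd 3: set κ=1.1597 → (κ,φ,ℓ)=(1.1597,14.26°,2.3610) → tip=(1.6043,0.4077,0.3386)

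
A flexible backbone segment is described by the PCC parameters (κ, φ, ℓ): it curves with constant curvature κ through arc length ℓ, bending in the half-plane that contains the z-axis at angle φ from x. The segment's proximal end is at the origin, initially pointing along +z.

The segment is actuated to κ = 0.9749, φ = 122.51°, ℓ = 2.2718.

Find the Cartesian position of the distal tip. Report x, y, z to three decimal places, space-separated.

θ = κ·ℓ = 0.9749 × 2.2718 = 2.21478 rad
ρ = (1 − cos θ)/κ = (1 − -0.60038)/0.9749 = 1.64159
z = sin θ / κ = 0.79971/0.9749 = 0.82030
x = ρ cos φ = 1.64159 × cos(122.51°) = -0.88227
y = ρ sin φ = 1.64159 × sin(122.51°) = 1.38435

-0.882 1.384 0.820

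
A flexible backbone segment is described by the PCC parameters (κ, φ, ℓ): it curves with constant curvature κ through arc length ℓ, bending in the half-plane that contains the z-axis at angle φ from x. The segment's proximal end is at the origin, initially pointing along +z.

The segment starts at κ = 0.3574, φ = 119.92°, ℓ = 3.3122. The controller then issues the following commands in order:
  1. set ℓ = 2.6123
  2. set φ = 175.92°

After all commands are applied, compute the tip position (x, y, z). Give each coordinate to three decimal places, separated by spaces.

-1.131 0.081 2.249

initial: κ=0.3574, φ=119.92°, ℓ=3.3122
cmd 1: set ℓ=2.6123 → (κ,φ,ℓ)=(0.3574,119.92°,2.6123) → tip=(-0.5653,0.9824,2.2490)
cmd 2: set φ=175.92° → (κ,φ,ℓ)=(0.3574,175.92°,2.6123) → tip=(-1.1305,0.0806,2.2490)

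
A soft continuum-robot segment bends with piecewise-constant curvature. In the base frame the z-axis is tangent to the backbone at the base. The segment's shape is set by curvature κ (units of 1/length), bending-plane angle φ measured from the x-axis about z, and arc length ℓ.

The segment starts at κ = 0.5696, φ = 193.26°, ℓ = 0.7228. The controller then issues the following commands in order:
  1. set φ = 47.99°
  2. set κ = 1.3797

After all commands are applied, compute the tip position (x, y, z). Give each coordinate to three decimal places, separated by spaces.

initial: κ=0.5696, φ=193.26°, ℓ=0.7228
cmd 1: set φ=47.99° → (κ,φ,ℓ)=(0.5696,47.99°,0.7228) → tip=(0.0982,0.1090,0.7026)
cmd 2: set κ=1.3797 → (κ,φ,ℓ)=(1.3797,47.99°,0.7228) → tip=(0.2219,0.2463,0.6088)

0.222 0.246 0.609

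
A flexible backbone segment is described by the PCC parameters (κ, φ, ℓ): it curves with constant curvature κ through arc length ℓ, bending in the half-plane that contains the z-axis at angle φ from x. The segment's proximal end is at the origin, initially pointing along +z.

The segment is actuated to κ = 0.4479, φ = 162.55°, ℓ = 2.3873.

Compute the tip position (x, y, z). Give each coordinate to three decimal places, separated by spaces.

θ = κ·ℓ = 0.4479 × 2.3873 = 1.06927 rad
ρ = (1 − cos θ)/κ = (1 − 0.48076)/0.4479 = 1.15927
z = sin θ / κ = 0.87685/0.4479 = 1.95769
x = ρ cos φ = 1.15927 × cos(162.55°) = -1.10592
y = ρ sin φ = 1.15927 × sin(162.55°) = 0.34763

-1.106 0.348 1.958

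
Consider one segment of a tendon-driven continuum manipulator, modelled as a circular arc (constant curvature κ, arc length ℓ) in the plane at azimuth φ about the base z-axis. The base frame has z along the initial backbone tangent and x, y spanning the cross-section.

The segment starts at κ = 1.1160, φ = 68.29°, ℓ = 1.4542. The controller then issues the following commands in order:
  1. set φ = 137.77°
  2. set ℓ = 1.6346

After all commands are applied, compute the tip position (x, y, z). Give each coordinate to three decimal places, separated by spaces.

-0.830 0.753 0.867

initial: κ=1.1160, φ=68.29°, ℓ=1.4542
cmd 1: set φ=137.77° → (κ,φ,ℓ)=(1.1160,137.77°,1.4542) → tip=(-0.6980,0.6336,0.8948)
cmd 2: set ℓ=1.6346 → (κ,φ,ℓ)=(1.1160,137.77°,1.6346) → tip=(-0.8298,0.7532,0.8674)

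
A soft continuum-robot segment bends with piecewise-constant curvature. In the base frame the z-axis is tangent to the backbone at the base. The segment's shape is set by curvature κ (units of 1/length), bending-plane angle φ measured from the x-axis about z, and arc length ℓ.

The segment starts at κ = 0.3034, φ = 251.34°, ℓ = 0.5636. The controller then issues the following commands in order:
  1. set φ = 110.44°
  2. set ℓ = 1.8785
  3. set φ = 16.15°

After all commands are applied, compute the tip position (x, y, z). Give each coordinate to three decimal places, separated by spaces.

0.500 0.145 1.778

initial: κ=0.3034, φ=251.34°, ℓ=0.5636
cmd 1: set φ=110.44° → (κ,φ,ℓ)=(0.3034,110.44°,0.5636) → tip=(-0.0168,0.0450,0.5609)
cmd 2: set ℓ=1.8785 → (κ,φ,ℓ)=(0.3034,110.44°,1.8785) → tip=(-0.1819,0.4882,1.7784)
cmd 3: set φ=16.15° → (κ,φ,ℓ)=(0.3034,16.15°,1.8785) → tip=(0.5004,0.1449,1.7784)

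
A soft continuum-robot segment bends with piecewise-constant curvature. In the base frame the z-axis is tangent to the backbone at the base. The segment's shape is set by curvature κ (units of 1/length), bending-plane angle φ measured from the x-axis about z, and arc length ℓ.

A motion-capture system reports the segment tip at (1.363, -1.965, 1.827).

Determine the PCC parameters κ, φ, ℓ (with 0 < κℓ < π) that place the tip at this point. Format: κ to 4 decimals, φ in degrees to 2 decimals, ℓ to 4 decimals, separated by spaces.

ρ = √(x²+y²) = √(1.363² + -1.965²) = 2.39144
φ = atan2(y, x) mod 360° = atan2(-1.965, 1.363) = 304.7467°
|p|² = ρ² + z² = 2.39144² + 1.827² = 9.05692
κ = 2ρ / |p|² = 2×2.39144 / 9.05692 = 0.52809
θ = 2·atan2(ρ, z) = 2·atan2(2.39144, 1.827) = 1.83682 rad
ℓ = θ/κ = 1.83682/0.52809 = 3.47823

0.5281 304.75 3.4782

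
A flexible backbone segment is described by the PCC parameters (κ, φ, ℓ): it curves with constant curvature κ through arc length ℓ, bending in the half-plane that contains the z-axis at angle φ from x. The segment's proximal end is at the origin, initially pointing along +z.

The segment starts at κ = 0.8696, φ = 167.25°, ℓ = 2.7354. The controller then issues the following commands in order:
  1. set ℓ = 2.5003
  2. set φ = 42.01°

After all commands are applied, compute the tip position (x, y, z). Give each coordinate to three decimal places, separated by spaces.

1.339 1.206 0.947

initial: κ=0.8696, φ=167.25°, ℓ=2.7354
cmd 1: set ℓ=2.5003 → (κ,φ,ℓ)=(0.8696,167.25°,2.5003) → tip=(-1.7581,0.3978,0.9468)
cmd 2: set φ=42.01° → (κ,φ,ℓ)=(0.8696,42.01°,2.5003) → tip=(1.3393,1.2064,0.9468)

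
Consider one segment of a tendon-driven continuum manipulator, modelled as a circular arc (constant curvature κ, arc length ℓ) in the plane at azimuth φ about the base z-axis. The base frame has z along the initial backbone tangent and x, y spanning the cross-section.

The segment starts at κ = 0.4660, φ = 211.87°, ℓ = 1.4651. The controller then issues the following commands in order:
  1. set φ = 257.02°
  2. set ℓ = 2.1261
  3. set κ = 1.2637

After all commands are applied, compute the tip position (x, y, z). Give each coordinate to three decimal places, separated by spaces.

-0.337 -1.464 0.348

initial: κ=0.4660, φ=211.87°, ℓ=1.4651
cmd 1: set φ=257.02° → (κ,φ,ℓ)=(0.4660,257.02°,1.4651) → tip=(-0.1080,-0.4687,1.3539)
cmd 2: set ℓ=2.1261 → (κ,φ,ℓ)=(0.4660,257.02°,2.1261) → tip=(-0.2178,-0.9451,1.7949)
cmd 3: set κ=1.2637 → (κ,φ,ℓ)=(1.2637,257.02°,2.1261) → tip=(-0.3374,-1.4638,0.3476)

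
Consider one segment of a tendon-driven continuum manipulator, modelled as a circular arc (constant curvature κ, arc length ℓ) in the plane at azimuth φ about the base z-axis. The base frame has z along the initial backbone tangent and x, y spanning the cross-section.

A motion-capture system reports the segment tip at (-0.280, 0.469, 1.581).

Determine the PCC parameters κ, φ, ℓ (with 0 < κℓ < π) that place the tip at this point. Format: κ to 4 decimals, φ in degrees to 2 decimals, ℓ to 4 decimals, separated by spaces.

0.3904 120.84 1.7040

ρ = √(x²+y²) = √(-0.280² + 0.469²) = 0.54622
φ = atan2(y, x) mod 360° = atan2(0.469, -0.280) = 120.8378°
|p|² = ρ² + z² = 0.54622² + 1.581² = 2.79792
κ = 2ρ / |p|² = 2×0.54622 / 2.79792 = 0.39045
θ = 2·atan2(ρ, z) = 2·atan2(0.54622, 1.581) = 0.66531 rad
ℓ = θ/κ = 0.66531/0.39045 = 1.70395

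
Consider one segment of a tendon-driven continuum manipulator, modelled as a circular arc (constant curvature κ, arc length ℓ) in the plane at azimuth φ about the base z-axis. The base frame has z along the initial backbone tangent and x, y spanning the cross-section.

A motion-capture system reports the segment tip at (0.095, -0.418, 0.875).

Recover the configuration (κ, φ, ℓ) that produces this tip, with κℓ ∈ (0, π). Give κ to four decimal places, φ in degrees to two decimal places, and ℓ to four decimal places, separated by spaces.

0.9030 282.80 1.0089

ρ = √(x²+y²) = √(0.095² + -0.418²) = 0.42866
φ = atan2(y, x) mod 360° = atan2(-0.418, 0.095) = 282.8043°
|p|² = ρ² + z² = 0.42866² + 0.875² = 0.94937
κ = 2ρ / |p|² = 2×0.42866 / 0.94937 = 0.90304
θ = 2·atan2(ρ, z) = 2·atan2(0.42866, 0.875) = 0.91106 rad
ℓ = θ/κ = 0.91106/0.90304 = 1.00889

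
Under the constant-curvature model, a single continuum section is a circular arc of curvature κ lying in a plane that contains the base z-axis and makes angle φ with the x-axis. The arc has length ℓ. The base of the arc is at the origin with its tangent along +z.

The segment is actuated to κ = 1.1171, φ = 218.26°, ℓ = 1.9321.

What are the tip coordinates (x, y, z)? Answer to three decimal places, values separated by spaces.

-1.093 -0.862 0.745

θ = κ·ℓ = 1.1171 × 1.9321 = 2.15835 rad
ρ = (1 − cos θ)/κ = (1 − -0.55433)/1.1171 = 1.39139
z = sin θ / κ = 0.83230/1.1171 = 0.74505
x = ρ cos φ = 1.39139 × cos(218.26°) = -1.09253
y = ρ sin φ = 1.39139 × sin(218.26°) = -0.86159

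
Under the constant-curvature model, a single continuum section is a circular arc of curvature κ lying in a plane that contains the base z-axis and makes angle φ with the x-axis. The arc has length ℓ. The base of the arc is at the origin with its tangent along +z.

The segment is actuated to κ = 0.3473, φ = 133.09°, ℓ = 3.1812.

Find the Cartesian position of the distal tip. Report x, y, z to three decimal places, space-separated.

θ = κ·ℓ = 0.3473 × 3.1812 = 1.10483 rad
ρ = (1 − cos θ)/κ = (1 − 0.44929)/0.3473 = 1.58570
z = sin θ / κ = 0.89339/0.3473 = 2.57238
x = ρ cos φ = 1.58570 × cos(133.09°) = -1.08327
y = ρ sin φ = 1.58570 × sin(133.09°) = 1.15801

-1.083 1.158 2.572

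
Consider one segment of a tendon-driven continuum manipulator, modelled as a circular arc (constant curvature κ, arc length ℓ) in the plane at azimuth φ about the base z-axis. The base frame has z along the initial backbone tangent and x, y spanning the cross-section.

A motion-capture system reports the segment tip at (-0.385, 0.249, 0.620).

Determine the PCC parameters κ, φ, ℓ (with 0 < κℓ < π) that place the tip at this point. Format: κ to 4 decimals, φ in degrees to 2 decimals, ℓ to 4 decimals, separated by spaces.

ρ = √(x²+y²) = √(-0.385² + 0.249²) = 0.45850
φ = atan2(y, x) mod 360° = atan2(0.249, -0.385) = 147.1071°
|p|² = ρ² + z² = 0.45850² + 0.620² = 0.59463
κ = 2ρ / |p|² = 2×0.45850 / 0.59463 = 1.54216
θ = 2·atan2(ρ, z) = 2·atan2(0.45850, 0.620) = 1.27352 rad
ℓ = θ/κ = 1.27352/1.54216 = 0.82581

1.5422 147.11 0.8258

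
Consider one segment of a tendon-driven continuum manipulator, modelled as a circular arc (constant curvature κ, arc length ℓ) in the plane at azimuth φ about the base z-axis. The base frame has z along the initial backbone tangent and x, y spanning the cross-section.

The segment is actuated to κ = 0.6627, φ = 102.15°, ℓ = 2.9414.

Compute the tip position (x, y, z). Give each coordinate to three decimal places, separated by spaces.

-0.435 2.020 1.402

θ = κ·ℓ = 0.6627 × 2.9414 = 1.94927 rad
ρ = (1 − cos θ)/κ = (1 − -0.36950)/0.6627 = 2.06654
z = sin θ / κ = 0.92923/0.6627 = 1.40219
x = ρ cos φ = 2.06654 × cos(102.15°) = -0.43495
y = ρ sin φ = 2.06654 × sin(102.15°) = 2.02025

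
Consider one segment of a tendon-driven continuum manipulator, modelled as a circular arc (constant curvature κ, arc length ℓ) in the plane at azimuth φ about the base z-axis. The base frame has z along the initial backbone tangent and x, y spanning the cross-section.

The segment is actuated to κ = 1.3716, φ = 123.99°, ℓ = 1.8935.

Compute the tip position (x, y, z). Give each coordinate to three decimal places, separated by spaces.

θ = κ·ℓ = 1.3716 × 1.8935 = 2.59712 rad
ρ = (1 − cos θ)/κ = (1 − -0.85540)/1.3716 = 1.35273
z = sin θ / κ = 0.51796/1.3716 = 0.37763
x = ρ cos φ = 1.35273 × cos(123.99°) = -0.75624
y = ρ sin φ = 1.35273 × sin(123.99°) = 1.12160

-0.756 1.122 0.378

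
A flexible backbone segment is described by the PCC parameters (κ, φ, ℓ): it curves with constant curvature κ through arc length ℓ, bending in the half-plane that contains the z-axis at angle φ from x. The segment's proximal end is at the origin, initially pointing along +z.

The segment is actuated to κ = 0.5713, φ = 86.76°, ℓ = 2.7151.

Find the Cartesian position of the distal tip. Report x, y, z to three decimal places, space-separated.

θ = κ·ℓ = 0.5713 × 2.7151 = 1.55114 rad
ρ = (1 − cos θ)/κ = (1 − 0.01966)/0.5713 = 1.71598
z = sin θ / κ = 0.99981/0.5713 = 1.75006
x = ρ cos φ = 1.71598 × cos(86.76°) = 0.09698
y = ρ sin φ = 1.71598 × sin(86.76°) = 1.71324

0.097 1.713 1.750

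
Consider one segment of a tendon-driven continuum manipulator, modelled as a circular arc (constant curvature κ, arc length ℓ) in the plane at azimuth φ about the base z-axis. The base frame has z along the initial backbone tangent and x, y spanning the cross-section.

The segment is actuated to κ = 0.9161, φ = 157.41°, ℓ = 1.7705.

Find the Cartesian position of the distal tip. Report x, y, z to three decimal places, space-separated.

θ = κ·ℓ = 0.9161 × 1.7705 = 1.62196 rad
ρ = (1 − cos θ)/κ = (1 − -0.05114)/0.9161 = 1.14740
z = sin θ / κ = 0.99869/0.9161 = 1.09016
x = ρ cos φ = 1.14740 × cos(157.41°) = -1.05937
y = ρ sin φ = 1.14740 × sin(157.41°) = 0.44076

-1.059 0.441 1.090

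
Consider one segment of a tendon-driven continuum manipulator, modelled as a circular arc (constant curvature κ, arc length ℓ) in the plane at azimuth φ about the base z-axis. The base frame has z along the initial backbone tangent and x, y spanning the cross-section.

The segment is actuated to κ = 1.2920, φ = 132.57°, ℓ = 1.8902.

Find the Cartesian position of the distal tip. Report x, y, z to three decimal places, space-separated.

-0.924 1.006 0.498

θ = κ·ℓ = 1.2920 × 1.8902 = 2.44214 rad
ρ = (1 − cos θ)/κ = (1 − -0.76519)/1.2920 = 1.36625
z = sin θ / κ = 0.64380/1.2920 = 0.49830
x = ρ cos φ = 1.36625 × cos(132.57°) = -0.92425
y = ρ sin φ = 1.36625 × sin(132.57°) = 1.00618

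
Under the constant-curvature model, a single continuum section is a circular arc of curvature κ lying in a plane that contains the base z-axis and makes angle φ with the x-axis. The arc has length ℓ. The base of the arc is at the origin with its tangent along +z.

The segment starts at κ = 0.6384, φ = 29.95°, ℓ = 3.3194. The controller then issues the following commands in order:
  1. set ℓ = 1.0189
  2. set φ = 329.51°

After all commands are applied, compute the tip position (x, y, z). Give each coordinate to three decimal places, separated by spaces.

0.276 -0.162 0.949

initial: κ=0.6384, φ=29.95°, ℓ=3.3194
cmd 1: set ℓ=1.0189 → (κ,φ,ℓ)=(0.6384,29.95°,1.0189) → tip=(0.2771,0.1597,0.9486)
cmd 2: set φ=329.51° → (κ,φ,ℓ)=(0.6384,329.51°,1.0189) → tip=(0.2756,-0.1623,0.9486)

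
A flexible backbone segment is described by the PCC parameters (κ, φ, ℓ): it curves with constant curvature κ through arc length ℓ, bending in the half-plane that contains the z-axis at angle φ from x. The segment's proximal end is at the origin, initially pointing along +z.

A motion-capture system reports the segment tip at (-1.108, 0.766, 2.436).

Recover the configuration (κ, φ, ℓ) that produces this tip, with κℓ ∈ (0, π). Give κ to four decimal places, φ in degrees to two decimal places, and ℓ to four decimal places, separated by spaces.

ρ = √(x²+y²) = √(-1.108² + 0.766²) = 1.34700
φ = atan2(y, x) mod 360° = atan2(0.766, -1.108) = 145.3425°
|p|² = ρ² + z² = 1.34700² + 2.436² = 7.74852
κ = 2ρ / |p|² = 2×1.34700 / 7.74852 = 0.34768
θ = 2·atan2(ρ, z) = 2·atan2(1.34700, 2.436) = 1.01022 rad
ℓ = θ/κ = 1.01022/0.34768 = 2.90560

0.3477 145.34 2.9056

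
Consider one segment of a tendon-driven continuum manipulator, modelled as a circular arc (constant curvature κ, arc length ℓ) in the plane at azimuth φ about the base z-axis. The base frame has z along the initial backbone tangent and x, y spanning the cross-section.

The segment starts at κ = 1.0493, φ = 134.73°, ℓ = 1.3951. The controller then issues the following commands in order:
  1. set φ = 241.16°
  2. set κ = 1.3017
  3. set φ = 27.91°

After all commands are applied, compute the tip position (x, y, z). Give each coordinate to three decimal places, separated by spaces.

0.844 0.447 0.745

initial: κ=1.0493, φ=134.73°, ℓ=1.3951
cmd 1: set φ=241.16° → (κ,φ,ℓ)=(1.0493,241.16°,1.3951) → tip=(-0.4106,-0.7457,0.9476)
cmd 2: set κ=1.3017 → (κ,φ,ℓ)=(1.3017,241.16°,1.3951) → tip=(-0.4605,-0.8363,0.7452)
cmd 3: set φ=27.91° → (κ,φ,ℓ)=(1.3017,27.91°,1.3951) → tip=(0.8437,0.4469,0.7452)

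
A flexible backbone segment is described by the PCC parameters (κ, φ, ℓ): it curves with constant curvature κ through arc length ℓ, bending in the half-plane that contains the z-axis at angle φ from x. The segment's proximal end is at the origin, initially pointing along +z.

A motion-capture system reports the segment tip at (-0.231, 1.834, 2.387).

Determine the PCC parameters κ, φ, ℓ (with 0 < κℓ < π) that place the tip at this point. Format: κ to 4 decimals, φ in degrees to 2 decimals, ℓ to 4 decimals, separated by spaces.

ρ = √(x²+y²) = √(-0.231² + 1.834²) = 1.84849
φ = atan2(y, x) mod 360° = atan2(1.834, -0.231) = 97.1788°
|p|² = ρ² + z² = 1.84849² + 2.387² = 9.11469
κ = 2ρ / |p|² = 2×1.84849 / 9.11469 = 0.40561
θ = 2·atan2(ρ, z) = 2·atan2(1.84849, 2.387) = 1.31787 rad
ℓ = θ/κ = 1.31787/0.40561 = 3.24913

0.4056 97.18 3.2491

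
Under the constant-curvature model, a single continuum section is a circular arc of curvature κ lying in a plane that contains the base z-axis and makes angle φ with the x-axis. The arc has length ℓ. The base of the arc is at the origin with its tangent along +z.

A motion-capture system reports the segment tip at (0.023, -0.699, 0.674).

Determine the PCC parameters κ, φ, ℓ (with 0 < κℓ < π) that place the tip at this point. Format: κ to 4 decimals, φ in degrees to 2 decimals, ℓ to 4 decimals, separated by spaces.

ρ = √(x²+y²) = √(0.023² + -0.699²) = 0.69938
φ = atan2(y, x) mod 360° = atan2(-0.699, 0.023) = 271.8846°
|p|² = ρ² + z² = 0.69938² + 0.674² = 0.94341
κ = 2ρ / |p|² = 2×0.69938 / 0.94341 = 1.48267
θ = 2·atan2(ρ, z) = 2·atan2(0.69938, 0.674) = 1.60775 rad
ℓ = θ/κ = 1.60775/1.48267 = 1.08436

1.4827 271.88 1.0844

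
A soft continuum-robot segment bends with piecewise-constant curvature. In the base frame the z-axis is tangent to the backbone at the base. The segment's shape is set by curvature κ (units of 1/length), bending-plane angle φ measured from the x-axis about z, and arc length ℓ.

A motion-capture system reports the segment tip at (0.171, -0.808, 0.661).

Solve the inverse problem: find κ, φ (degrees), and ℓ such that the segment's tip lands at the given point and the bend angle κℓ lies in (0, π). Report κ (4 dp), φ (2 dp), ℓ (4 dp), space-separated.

1.4761 281.95 1.2138

ρ = √(x²+y²) = √(0.171² + -0.808²) = 0.82590
φ = atan2(y, x) mod 360° = atan2(-0.808, 0.171) = 281.9494°
|p|² = ρ² + z² = 0.82590² + 0.661² = 1.11903
κ = 2ρ / |p|² = 2×0.82590 / 1.11903 = 1.47610
θ = 2·atan2(ρ, z) = 2·atan2(0.82590, 0.661) = 1.79169 rad
ℓ = θ/κ = 1.79169/1.47610 = 1.21380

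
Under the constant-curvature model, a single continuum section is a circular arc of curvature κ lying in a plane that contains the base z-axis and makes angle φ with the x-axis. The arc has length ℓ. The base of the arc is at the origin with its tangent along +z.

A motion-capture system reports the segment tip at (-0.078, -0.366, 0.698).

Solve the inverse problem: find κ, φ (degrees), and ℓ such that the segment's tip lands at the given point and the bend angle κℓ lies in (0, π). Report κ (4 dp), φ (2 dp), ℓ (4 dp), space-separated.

1.1932 257.97 0.8249

ρ = √(x²+y²) = √(-0.078² + -0.366²) = 0.37422
φ = atan2(y, x) mod 360° = atan2(-0.366, -0.078) = 257.9694°
|p|² = ρ² + z² = 0.37422² + 0.698² = 0.62724
κ = 2ρ / |p|² = 2×0.37422 / 0.62724 = 1.19322
θ = 2·atan2(ρ, z) = 2·atan2(0.37422, 0.698) = 0.98427 rad
ℓ = θ/κ = 0.98427/1.19322 = 0.82488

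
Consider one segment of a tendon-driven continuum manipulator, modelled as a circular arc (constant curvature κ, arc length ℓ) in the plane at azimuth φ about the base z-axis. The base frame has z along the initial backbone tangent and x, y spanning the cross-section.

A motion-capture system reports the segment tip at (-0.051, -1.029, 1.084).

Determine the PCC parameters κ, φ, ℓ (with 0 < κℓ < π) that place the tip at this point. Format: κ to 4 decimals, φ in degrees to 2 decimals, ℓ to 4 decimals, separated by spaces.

0.9213 267.16 1.6498

ρ = √(x²+y²) = √(-0.051² + -1.029²) = 1.03026
φ = atan2(y, x) mod 360° = atan2(-1.029, -0.051) = 267.1626°
|p|² = ρ² + z² = 1.03026² + 1.084² = 2.23650
κ = 2ρ / |p|² = 2×1.03026 / 2.23650 = 0.92132
θ = 2·atan2(ρ, z) = 2·atan2(1.03026, 1.084) = 1.51997 rad
ℓ = θ/κ = 1.51997/0.92132 = 1.64978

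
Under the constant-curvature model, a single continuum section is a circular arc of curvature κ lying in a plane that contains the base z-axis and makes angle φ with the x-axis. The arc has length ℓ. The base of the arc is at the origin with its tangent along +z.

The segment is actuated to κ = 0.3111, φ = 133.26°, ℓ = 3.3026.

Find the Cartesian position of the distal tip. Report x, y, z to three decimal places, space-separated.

-1.064 1.131 2.751

θ = κ·ℓ = 0.3111 × 3.3026 = 1.02744 rad
ρ = (1 − cos θ)/κ = (1 − 0.51701)/0.3111 = 1.55251
z = sin θ / κ = 0.85598/0.3111 = 2.75146
x = ρ cos φ = 1.55251 × cos(133.26°) = -1.06395
y = ρ sin φ = 1.55251 × sin(133.26°) = 1.13062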